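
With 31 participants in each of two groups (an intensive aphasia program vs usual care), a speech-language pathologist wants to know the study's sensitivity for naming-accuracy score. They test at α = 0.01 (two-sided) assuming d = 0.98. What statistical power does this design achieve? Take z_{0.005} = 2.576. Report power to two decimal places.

power ≈ 0.90

For two equal groups, power = Φ(d·√(n/2) − z_{α/2}).
d·√(n/2) = 0.98 × √(31/2) = 0.98 × 3.937 = 3.858.
z_β = 3.858 − 2.576 = 1.282.
Power = Φ(1.282) = 0.900.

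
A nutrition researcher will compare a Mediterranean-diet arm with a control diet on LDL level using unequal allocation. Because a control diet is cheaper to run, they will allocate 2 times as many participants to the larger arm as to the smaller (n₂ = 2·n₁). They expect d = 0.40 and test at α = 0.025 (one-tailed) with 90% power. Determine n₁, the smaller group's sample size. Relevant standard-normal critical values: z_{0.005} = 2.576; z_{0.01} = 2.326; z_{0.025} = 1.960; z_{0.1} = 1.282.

n₁ = 99

With allocation ratio k = n₂/n₁ = 2, Var(x̄₁−x̄₂) = σ²(1/n₁ + 1/(k·n₁)) = σ²·(k+1)/(k·n₁).
So n₁ = (1 + 1/k)·((z_{α} + z_β)/d)² = 1.500 × (3.242/0.40)².
n₁ = 1.500 × 65.69 = 98.5.
Round up: n₁ = 99, giving n₂ = 2 × 99 = 198.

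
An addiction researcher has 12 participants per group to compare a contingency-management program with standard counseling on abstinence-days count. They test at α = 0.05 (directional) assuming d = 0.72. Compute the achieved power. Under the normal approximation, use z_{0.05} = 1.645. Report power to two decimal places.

For two equal groups, power = Φ(d·√(n/2) − z_{α}).
d·√(n/2) = 0.72 × √(12/2) = 0.72 × 2.449 = 1.764.
z_β = 1.764 − 1.645 = 0.119.
Power = Φ(0.119) = 0.547.

power ≈ 0.55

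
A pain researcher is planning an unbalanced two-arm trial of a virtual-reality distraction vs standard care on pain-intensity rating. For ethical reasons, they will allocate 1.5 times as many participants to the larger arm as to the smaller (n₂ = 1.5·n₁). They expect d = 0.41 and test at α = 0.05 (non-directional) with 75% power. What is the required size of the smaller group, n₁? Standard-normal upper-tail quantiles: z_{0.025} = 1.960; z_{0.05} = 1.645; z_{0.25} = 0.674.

With allocation ratio k = n₂/n₁ = 1.5, Var(x̄₁−x̄₂) = σ²(1/n₁ + 1/(k·n₁)) = σ²·(k+1)/(k·n₁).
So n₁ = (1 + 1/k)·((z_{α/2} + z_β)/d)² = 1.667 × (2.634/0.41)².
n₁ = 1.667 × 41.27 = 68.8.
Round up: n₁ = 69, giving n₂ = ⌈1.5 × 69⌉ = ⌈103.5⌉ = 104.

n₁ = 69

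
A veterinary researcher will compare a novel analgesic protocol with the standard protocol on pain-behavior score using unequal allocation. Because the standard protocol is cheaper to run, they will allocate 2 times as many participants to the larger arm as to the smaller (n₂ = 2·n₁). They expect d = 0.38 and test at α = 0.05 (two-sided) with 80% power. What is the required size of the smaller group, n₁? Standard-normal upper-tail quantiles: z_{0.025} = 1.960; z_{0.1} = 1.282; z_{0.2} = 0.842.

With allocation ratio k = n₂/n₁ = 2, Var(x̄₁−x̄₂) = σ²(1/n₁ + 1/(k·n₁)) = σ²·(k+1)/(k·n₁).
So n₁ = (1 + 1/k)·((z_{α/2} + z_β)/d)² = 1.500 × (2.802/0.38)².
n₁ = 1.500 × 54.37 = 81.6.
Round up: n₁ = 82, giving n₂ = 2 × 82 = 164.

n₁ = 82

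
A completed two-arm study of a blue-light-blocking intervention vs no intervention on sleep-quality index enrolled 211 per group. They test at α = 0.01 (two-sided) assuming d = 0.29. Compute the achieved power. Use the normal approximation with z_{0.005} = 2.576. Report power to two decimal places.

For two equal groups, power = Φ(d·√(n/2) − z_{α/2}).
d·√(n/2) = 0.29 × √(211/2) = 0.29 × 10.271 = 2.979.
z_β = 2.979 − 2.576 = 0.403.
Power = Φ(0.403) = 0.656.

power ≈ 0.66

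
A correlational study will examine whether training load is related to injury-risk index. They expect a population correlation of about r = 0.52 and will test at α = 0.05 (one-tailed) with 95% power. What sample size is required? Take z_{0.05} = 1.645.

n = 36

Fisher's z: C = ½·ln((1+r)/(1−r)) = ½·ln(3.1667) = 0.5763.
n = ((z_{α} + z_β)/C)² + 3.
(1.645 + 1.645) / 0.5763 = 3.290 / 0.5763 = 5.709.
n = 5.709² + 3 = 32.59 + 3 = 35.6.
Round up.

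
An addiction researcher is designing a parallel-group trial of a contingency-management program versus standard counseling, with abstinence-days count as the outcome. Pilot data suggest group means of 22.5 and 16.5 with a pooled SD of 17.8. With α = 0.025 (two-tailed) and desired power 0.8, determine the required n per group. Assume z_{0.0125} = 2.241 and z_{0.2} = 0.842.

n = 168 per group

Cohen's d = |M₁ − M₂| / SD_pooled = |22.5 − 16.5| / 17.8 = 6.0 / 17.8 = 0.337.
For two independent groups with equal n: n = 2·((z_{α/2} + z_β) / d)².
z_{α/2} + z_β = 2.241 + 0.842 = 3.083.
n = 2 × (3.083 / 0.337)² = 2 × 9.148² = 2 × 83.69 = 167.4.
Round up to the next whole participant.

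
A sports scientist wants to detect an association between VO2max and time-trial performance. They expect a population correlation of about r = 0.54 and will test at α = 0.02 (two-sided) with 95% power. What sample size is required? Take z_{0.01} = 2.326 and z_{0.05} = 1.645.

n = 47

Fisher's z: C = ½·ln((1+r)/(1−r)) = ½·ln(3.3478) = 0.6042.
n = ((z_{α/2} + z_β)/C)² + 3.
(2.326 + 1.645) / 0.6042 = 3.971 / 0.6042 = 6.572.
n = 6.572² + 3 = 43.20 + 3 = 46.2.
Round up.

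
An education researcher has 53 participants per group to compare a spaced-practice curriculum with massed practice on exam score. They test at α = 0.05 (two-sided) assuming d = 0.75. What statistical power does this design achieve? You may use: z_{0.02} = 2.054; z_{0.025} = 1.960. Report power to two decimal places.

For two equal groups, power = Φ(d·√(n/2) − z_{α/2}).
d·√(n/2) = 0.75 × √(53/2) = 0.75 × 5.148 = 3.861.
z_β = 3.861 − 1.960 = 1.901.
Power = Φ(1.901) = 0.971.

power ≈ 0.97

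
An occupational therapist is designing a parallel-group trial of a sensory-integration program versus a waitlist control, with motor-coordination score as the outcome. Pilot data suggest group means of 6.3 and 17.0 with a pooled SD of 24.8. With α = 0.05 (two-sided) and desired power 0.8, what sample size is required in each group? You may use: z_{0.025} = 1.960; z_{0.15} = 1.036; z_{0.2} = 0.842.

Cohen's d = |M₁ − M₂| / SD_pooled = |6.3 − 17.0| / 24.8 = 10.7 / 24.8 = 0.431.
For two independent groups with equal n: n = 2·((z_{α/2} + z_β) / d)².
z_{α/2} + z_β = 1.960 + 0.842 = 2.802.
n = 2 × (2.802 / 0.431)² = 2 × 6.501² = 2 × 42.27 = 84.5.
Round up to the next whole participant.

n = 85 per group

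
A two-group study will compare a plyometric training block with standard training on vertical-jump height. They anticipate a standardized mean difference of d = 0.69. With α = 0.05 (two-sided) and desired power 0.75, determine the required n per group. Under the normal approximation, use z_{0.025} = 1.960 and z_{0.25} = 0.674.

For two independent groups with equal n: n = 2·((z_{α/2} + z_β) / d)².
z_{α/2} + z_β = 1.960 + 0.674 = 2.634.
n = 2 × (2.634 / 0.69)² = 2 × 3.817² = 2 × 14.57 = 29.1.
Round up to the next whole participant.

n = 30 per group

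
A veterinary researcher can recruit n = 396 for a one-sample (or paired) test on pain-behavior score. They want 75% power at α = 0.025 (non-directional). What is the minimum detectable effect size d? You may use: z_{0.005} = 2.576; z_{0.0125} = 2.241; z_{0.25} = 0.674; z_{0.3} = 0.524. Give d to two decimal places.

For a single sample (or paired design) of n = 396: d_min = (z_{α/2} + z_β)/√n.
z-sum = 2.241 + 0.674 = 2.915.
d_min = 2.915 / √396 = 2.915 / 19.900 = 0.146.

d_min ≈ 0.15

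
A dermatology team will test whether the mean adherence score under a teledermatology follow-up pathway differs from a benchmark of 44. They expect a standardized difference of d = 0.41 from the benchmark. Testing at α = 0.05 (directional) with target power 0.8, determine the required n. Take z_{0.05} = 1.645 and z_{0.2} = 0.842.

For a one-sample test: n = ((z_{α} + z_β) / d)².
z_{α} + z_β = 1.645 + 0.842 = 2.487.
n = (2.487 / 0.41)² = 6.066² = 36.79.
Round up.

n = 37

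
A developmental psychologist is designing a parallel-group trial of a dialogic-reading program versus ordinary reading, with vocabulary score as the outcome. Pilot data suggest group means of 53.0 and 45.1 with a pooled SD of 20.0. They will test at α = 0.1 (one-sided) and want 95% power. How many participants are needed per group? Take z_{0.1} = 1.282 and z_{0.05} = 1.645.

n = 110 per group

Cohen's d = |M₁ − M₂| / SD_pooled = |53.0 − 45.1| / 20.0 = 7.9 / 20.0 = 0.395.
For two independent groups with equal n: n = 2·((z_{α} + z_β) / d)².
z_{α} + z_β = 1.282 + 1.645 = 2.927.
n = 2 × (2.927 / 0.395)² = 2 × 7.410² = 2 × 54.91 = 109.8.
Round up to the next whole participant.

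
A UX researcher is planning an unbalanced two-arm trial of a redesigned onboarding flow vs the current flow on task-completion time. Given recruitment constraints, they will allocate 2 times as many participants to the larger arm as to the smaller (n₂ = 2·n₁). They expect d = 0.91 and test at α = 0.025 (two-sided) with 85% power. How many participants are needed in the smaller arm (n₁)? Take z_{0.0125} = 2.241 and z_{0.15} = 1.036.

With allocation ratio k = n₂/n₁ = 2, Var(x̄₁−x̄₂) = σ²(1/n₁ + 1/(k·n₁)) = σ²·(k+1)/(k·n₁).
So n₁ = (1 + 1/k)·((z_{α/2} + z_β)/d)² = 1.500 × (3.277/0.91)².
n₁ = 1.500 × 12.97 = 19.5.
Round up: n₁ = 20, giving n₂ = 2 × 20 = 40.

n₁ = 20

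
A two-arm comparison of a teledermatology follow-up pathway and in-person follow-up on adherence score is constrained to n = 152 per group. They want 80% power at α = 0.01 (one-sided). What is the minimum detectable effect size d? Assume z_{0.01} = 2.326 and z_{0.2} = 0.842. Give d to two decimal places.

For two independent groups of n = 152 each: d_min = (z_{α} + z_β)·√(2/n).
z-sum = 2.326 + 0.842 = 3.168.
d_min = 3.168 × √(2/152) = 3.168 × 0.1147 = 0.363.

d_min ≈ 0.36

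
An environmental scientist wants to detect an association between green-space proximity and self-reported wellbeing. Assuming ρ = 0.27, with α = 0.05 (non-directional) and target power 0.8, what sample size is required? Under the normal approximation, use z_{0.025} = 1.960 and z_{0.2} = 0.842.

Fisher's z: C = ½·ln((1+r)/(1−r)) = ½·ln(1.7397) = 0.2769.
n = ((z_{α/2} + z_β)/C)² + 3.
(1.960 + 0.842) / 0.2769 = 2.802 / 0.2769 = 10.119.
n = 10.119² + 3 = 102.40 + 3 = 105.4.
Round up.

n = 106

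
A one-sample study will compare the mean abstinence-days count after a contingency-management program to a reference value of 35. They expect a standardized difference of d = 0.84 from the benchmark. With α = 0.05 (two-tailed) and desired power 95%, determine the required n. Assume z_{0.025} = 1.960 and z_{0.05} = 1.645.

For a one-sample test: n = ((z_{α/2} + z_β) / d)².
z_{α/2} + z_β = 1.960 + 1.645 = 3.605.
n = (3.605 / 0.84)² = 4.292² = 18.42.
Round up.

n = 19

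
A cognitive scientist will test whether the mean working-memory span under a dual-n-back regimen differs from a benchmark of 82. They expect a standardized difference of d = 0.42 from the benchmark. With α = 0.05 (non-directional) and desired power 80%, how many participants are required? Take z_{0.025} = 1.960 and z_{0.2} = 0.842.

n = 45

For a one-sample test: n = ((z_{α/2} + z_β) / d)².
z_{α/2} + z_β = 1.960 + 0.842 = 2.802.
n = (2.802 / 0.42)² = 6.671² = 44.51.
Round up.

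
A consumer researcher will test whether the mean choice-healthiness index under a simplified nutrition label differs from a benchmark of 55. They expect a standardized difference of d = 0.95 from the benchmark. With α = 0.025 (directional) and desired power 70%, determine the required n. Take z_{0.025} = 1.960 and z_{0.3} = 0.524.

For a one-sample test: n = ((z_{α} + z_β) / d)².
z_{α} + z_β = 1.960 + 0.524 = 2.484.
n = (2.484 / 0.95)² = 2.615² = 6.84.
Round up.

n = 7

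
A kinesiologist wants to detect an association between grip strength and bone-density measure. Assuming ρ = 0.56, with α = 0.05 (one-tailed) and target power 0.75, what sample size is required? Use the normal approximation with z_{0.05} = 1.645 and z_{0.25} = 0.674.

n = 17

Fisher's z: C = ½·ln((1+r)/(1−r)) = ½·ln(3.5455) = 0.6328.
n = ((z_{α} + z_β)/C)² + 3.
(1.645 + 0.674) / 0.6328 = 2.319 / 0.6328 = 3.665.
n = 3.665² + 3 = 13.43 + 3 = 16.4.
Round up.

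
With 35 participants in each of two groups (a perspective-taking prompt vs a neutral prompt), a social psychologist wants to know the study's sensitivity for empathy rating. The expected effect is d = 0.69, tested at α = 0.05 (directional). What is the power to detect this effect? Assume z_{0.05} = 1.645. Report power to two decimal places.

For two equal groups, power = Φ(d·√(n/2) − z_{α}).
d·√(n/2) = 0.69 × √(35/2) = 0.69 × 4.183 = 2.886.
z_β = 2.886 − 1.645 = 1.241.
Power = Φ(1.241) = 0.893.

power ≈ 0.89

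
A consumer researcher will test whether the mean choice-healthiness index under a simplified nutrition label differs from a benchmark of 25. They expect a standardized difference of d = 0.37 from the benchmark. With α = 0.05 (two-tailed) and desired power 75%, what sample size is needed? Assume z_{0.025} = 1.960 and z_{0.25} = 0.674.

For a one-sample test: n = ((z_{α/2} + z_β) / d)².
z_{α/2} + z_β = 1.960 + 0.674 = 2.634.
n = (2.634 / 0.37)² = 7.119² = 50.68.
Round up.

n = 51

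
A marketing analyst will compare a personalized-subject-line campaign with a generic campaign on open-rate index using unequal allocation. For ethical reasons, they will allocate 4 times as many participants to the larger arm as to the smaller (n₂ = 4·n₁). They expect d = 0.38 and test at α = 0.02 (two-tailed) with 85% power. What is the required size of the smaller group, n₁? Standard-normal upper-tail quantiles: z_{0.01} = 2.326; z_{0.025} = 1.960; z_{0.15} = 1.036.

With allocation ratio k = n₂/n₁ = 4, Var(x̄₁−x̄₂) = σ²(1/n₁ + 1/(k·n₁)) = σ²·(k+1)/(k·n₁).
So n₁ = (1 + 1/k)·((z_{α/2} + z_β)/d)² = 1.250 × (3.362/0.38)².
n₁ = 1.250 × 78.28 = 97.8.
Round up: n₁ = 98, giving n₂ = 4 × 98 = 392.

n₁ = 98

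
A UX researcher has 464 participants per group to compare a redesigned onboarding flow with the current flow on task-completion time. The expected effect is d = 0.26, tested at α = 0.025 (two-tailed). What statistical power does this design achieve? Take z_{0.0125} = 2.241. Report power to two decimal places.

For two equal groups, power = Φ(d·√(n/2) − z_{α/2}).
d·√(n/2) = 0.26 × √(464/2) = 0.26 × 15.232 = 3.960.
z_β = 3.960 − 2.241 = 1.719.
Power = Φ(1.719) = 0.957.

power ≈ 0.96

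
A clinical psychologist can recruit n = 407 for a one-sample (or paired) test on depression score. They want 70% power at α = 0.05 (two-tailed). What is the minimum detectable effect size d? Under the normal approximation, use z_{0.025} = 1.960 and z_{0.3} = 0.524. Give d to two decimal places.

d_min ≈ 0.12

For a single sample (or paired design) of n = 407: d_min = (z_{α/2} + z_β)/√n.
z-sum = 1.960 + 0.524 = 2.484.
d_min = 2.484 / √407 = 2.484 / 20.174 = 0.123.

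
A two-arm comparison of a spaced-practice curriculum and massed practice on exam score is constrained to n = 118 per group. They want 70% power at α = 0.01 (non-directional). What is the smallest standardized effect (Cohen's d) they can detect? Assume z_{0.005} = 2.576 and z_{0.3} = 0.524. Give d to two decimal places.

d_min ≈ 0.40

For two independent groups of n = 118 each: d_min = (z_{α/2} + z_β)·√(2/n).
z-sum = 2.576 + 0.524 = 3.100.
d_min = 3.100 × √(2/118) = 3.100 × 0.1302 = 0.404.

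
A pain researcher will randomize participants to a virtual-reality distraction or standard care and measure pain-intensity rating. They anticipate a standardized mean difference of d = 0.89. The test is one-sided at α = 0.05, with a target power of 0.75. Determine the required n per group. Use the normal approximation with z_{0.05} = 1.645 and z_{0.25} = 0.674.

n = 14 per group

For two independent groups with equal n: n = 2·((z_{α} + z_β) / d)².
z_{α} + z_β = 1.645 + 0.674 = 2.319.
n = 2 × (2.319 / 0.89)² = 2 × 2.606² = 2 × 6.79 = 13.6.
Round up to the next whole participant.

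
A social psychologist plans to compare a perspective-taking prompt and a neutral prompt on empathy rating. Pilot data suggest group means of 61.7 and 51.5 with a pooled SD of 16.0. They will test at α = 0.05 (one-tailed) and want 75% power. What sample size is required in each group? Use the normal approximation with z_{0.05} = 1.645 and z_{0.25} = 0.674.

Cohen's d = |M₁ − M₂| / SD_pooled = |61.7 − 51.5| / 16.0 = 10.2 / 16.0 = 0.638.
For two independent groups with equal n: n = 2·((z_{α} + z_β) / d)².
z_{α} + z_β = 1.645 + 0.674 = 2.319.
n = 2 × (2.319 / 0.638)² = 2 × 3.635² = 2 × 13.21 = 26.4.
Round up to the next whole participant.

n = 27 per group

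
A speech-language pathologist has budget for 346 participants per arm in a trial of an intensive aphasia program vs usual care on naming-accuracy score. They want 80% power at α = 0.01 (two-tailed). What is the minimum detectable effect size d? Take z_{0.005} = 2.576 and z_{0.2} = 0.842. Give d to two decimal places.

For two independent groups of n = 346 each: d_min = (z_{α/2} + z_β)·√(2/n).
z-sum = 2.576 + 0.842 = 3.418.
d_min = 3.418 × √(2/346) = 3.418 × 0.0760 = 0.260.

d_min ≈ 0.26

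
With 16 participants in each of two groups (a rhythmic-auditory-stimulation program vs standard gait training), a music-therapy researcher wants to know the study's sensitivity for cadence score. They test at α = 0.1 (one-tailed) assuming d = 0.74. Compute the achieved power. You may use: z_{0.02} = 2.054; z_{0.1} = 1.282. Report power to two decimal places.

For two equal groups, power = Φ(d·√(n/2) − z_{α}).
d·√(n/2) = 0.74 × √(16/2) = 0.74 × 2.828 = 2.093.
z_β = 2.093 − 1.282 = 0.811.
Power = Φ(0.811) = 0.791.

power ≈ 0.79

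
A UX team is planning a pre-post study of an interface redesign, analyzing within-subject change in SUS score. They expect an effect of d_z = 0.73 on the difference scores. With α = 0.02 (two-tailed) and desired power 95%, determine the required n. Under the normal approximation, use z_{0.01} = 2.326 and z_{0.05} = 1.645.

n = 30 pairs

For a paired (one-sample on differences) test: n = ((z_{α/2} + z_β) / d)².
z_{α/2} + z_β = 2.326 + 1.645 = 3.971.
n = (3.971 / 0.73)² = 5.440² = 29.59.
Round up.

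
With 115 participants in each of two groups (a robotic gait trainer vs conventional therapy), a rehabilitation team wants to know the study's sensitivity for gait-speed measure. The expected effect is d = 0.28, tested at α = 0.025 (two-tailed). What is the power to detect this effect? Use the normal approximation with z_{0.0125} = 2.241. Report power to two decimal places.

power ≈ 0.45

For two equal groups, power = Φ(d·√(n/2) − z_{α/2}).
d·√(n/2) = 0.28 × √(115/2) = 0.28 × 7.583 = 2.123.
z_β = 2.123 − 2.241 = -0.118.
Power = Φ(-0.118) = 0.453.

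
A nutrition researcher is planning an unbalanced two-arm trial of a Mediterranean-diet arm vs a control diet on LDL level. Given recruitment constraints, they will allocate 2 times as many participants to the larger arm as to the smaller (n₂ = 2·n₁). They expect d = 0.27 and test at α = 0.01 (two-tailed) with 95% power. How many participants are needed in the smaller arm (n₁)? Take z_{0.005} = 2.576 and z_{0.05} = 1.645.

n₁ = 367

With allocation ratio k = n₂/n₁ = 2, Var(x̄₁−x̄₂) = σ²(1/n₁ + 1/(k·n₁)) = σ²·(k+1)/(k·n₁).
So n₁ = (1 + 1/k)·((z_{α/2} + z_β)/d)² = 1.500 × (4.221/0.27)².
n₁ = 1.500 × 244.40 = 366.6.
Round up: n₁ = 367, giving n₂ = 2 × 367 = 734.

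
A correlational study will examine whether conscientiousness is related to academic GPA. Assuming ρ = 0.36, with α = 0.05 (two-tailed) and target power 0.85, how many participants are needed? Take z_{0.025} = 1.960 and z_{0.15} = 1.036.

Fisher's z: C = ½·ln((1+r)/(1−r)) = ½·ln(2.1250) = 0.3769.
n = ((z_{α/2} + z_β)/C)² + 3.
(1.960 + 1.036) / 0.3769 = 2.996 / 0.3769 = 7.949.
n = 7.949² + 3 = 63.19 + 3 = 66.2.
Round up.

n = 67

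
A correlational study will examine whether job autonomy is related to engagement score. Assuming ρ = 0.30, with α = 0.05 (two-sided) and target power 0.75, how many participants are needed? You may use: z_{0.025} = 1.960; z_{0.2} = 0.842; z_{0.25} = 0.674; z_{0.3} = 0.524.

n = 76

Fisher's z: C = ½·ln((1+r)/(1−r)) = ½·ln(1.8571) = 0.3095.
n = ((z_{α/2} + z_β)/C)² + 3.
(1.960 + 0.674) / 0.3095 = 2.634 / 0.3095 = 8.511.
n = 8.511² + 3 = 72.43 + 3 = 75.4.
Round up.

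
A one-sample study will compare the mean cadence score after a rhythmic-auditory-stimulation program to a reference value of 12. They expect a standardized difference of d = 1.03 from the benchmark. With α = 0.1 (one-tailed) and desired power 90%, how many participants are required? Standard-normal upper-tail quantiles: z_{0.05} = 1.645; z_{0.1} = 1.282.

For a one-sample test: n = ((z_{α} + z_β) / d)².
z_{α} + z_β = 1.282 + 1.282 = 2.564.
n = (2.564 / 1.03)² = 2.489² = 6.20.
Round up.

n = 7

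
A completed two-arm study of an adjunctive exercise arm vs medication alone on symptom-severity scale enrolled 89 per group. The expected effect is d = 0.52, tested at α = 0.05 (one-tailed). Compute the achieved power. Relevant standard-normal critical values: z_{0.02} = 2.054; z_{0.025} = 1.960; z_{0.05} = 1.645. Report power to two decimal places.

For two equal groups, power = Φ(d·√(n/2) − z_{α}).
d·√(n/2) = 0.52 × √(89/2) = 0.52 × 6.671 = 3.469.
z_β = 3.469 − 1.645 = 1.824.
Power = Φ(1.824) = 0.966.

power ≈ 0.97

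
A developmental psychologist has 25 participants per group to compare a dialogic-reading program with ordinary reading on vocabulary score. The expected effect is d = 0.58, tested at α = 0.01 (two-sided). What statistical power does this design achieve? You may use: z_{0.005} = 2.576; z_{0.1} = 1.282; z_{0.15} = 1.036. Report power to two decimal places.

For two equal groups, power = Φ(d·√(n/2) − z_{α/2}).
d·√(n/2) = 0.58 × √(25/2) = 0.58 × 3.536 = 2.051.
z_β = 2.051 − 2.576 = -0.525.
Power = Φ(-0.525) = 0.300.

power ≈ 0.30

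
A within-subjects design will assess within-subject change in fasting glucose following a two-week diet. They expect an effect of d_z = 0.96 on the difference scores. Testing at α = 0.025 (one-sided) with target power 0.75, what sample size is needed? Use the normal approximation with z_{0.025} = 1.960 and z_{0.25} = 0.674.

For a paired (one-sample on differences) test: n = ((z_{α} + z_β) / d)².
z_{α} + z_β = 1.960 + 0.674 = 2.634.
n = (2.634 / 0.96)² = 2.744² = 7.53.
Round up.

n = 8 pairs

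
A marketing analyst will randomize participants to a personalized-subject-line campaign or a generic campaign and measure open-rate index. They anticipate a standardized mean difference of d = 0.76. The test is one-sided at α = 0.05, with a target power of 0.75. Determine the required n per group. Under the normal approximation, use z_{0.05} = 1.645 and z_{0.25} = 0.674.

n = 19 per group

For two independent groups with equal n: n = 2·((z_{α} + z_β) / d)².
z_{α} + z_β = 1.645 + 0.674 = 2.319.
n = 2 × (2.319 / 0.76)² = 2 × 3.051² = 2 × 9.31 = 18.6.
Round up to the next whole participant.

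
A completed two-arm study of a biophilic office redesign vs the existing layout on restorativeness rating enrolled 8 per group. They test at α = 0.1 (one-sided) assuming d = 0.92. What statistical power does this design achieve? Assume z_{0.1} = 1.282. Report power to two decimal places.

power ≈ 0.71

For two equal groups, power = Φ(d·√(n/2) − z_{α}).
d·√(n/2) = 0.92 × √(8/2) = 0.92 × 2.000 = 1.840.
z_β = 1.840 − 1.282 = 0.558.
Power = Φ(0.558) = 0.712.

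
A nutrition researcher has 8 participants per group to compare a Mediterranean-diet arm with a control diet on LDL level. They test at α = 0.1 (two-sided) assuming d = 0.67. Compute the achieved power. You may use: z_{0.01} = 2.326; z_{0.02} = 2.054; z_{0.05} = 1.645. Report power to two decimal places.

For two equal groups, power = Φ(d·√(n/2) − z_{α/2}).
d·√(n/2) = 0.67 × √(8/2) = 0.67 × 2.000 = 1.340.
z_β = 1.340 − 1.645 = -0.305.
Power = Φ(-0.305) = 0.380.

power ≈ 0.38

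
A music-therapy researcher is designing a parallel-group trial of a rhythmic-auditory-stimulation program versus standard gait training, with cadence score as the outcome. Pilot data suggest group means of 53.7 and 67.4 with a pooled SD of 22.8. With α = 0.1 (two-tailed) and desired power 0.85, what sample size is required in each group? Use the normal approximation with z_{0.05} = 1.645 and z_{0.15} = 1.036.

Cohen's d = |M₁ − M₂| / SD_pooled = |53.7 − 67.4| / 22.8 = 13.7 / 22.8 = 0.601.
For two independent groups with equal n: n = 2·((z_{α/2} + z_β) / d)².
z_{α/2} + z_β = 1.645 + 1.036 = 2.681.
n = 2 × (2.681 / 0.601)² = 2 × 4.461² = 2 × 19.90 = 39.8.
Round up to the next whole participant.

n = 40 per group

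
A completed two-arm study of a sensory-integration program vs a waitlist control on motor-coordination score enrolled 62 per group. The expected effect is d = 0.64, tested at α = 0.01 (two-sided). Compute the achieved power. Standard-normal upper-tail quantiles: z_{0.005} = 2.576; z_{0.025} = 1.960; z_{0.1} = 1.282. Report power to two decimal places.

power ≈ 0.84

For two equal groups, power = Φ(d·√(n/2) − z_{α/2}).
d·√(n/2) = 0.64 × √(62/2) = 0.64 × 5.568 = 3.563.
z_β = 3.563 − 2.576 = 0.987.
Power = Φ(0.987) = 0.838.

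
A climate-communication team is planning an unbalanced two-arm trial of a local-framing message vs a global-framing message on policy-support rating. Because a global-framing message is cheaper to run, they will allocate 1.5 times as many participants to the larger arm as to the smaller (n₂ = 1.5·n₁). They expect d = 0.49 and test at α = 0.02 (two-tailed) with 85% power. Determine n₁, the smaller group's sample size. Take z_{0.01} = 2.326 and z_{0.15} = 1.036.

With allocation ratio k = n₂/n₁ = 1.5, Var(x̄₁−x̄₂) = σ²(1/n₁ + 1/(k·n₁)) = σ²·(k+1)/(k·n₁).
So n₁ = (1 + 1/k)·((z_{α/2} + z_β)/d)² = 1.667 × (3.362/0.49)².
n₁ = 1.667 × 47.08 = 78.5.
Round up: n₁ = 79, giving n₂ = ⌈1.5 × 79⌉ = ⌈118.5⌉ = 119.

n₁ = 79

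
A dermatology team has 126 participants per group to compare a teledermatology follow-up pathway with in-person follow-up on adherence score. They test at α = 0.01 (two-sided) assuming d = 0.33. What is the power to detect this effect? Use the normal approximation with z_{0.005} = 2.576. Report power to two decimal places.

For two equal groups, power = Φ(d·√(n/2) − z_{α/2}).
d·√(n/2) = 0.33 × √(126/2) = 0.33 × 7.937 = 2.619.
z_β = 2.619 − 2.576 = 0.043.
Power = Φ(0.043) = 0.517.

power ≈ 0.52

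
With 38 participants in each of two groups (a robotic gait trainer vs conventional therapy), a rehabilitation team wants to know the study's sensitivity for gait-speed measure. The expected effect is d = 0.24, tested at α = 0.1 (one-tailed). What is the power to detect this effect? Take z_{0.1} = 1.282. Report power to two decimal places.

power ≈ 0.41

For two equal groups, power = Φ(d·√(n/2) − z_{α}).
d·√(n/2) = 0.24 × √(38/2) = 0.24 × 4.359 = 1.046.
z_β = 1.046 − 1.282 = -0.236.
Power = Φ(-0.236) = 0.407.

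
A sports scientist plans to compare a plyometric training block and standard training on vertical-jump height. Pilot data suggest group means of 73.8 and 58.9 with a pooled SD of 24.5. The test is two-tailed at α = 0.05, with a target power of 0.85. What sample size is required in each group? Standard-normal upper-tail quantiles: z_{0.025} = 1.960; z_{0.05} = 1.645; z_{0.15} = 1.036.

n = 49 per group

Cohen's d = |M₁ − M₂| / SD_pooled = |73.8 − 58.9| / 24.5 = 14.9 / 24.5 = 0.608.
For two independent groups with equal n: n = 2·((z_{α/2} + z_β) / d)².
z_{α/2} + z_β = 1.960 + 1.036 = 2.996.
n = 2 × (2.996 / 0.608)² = 2 × 4.928² = 2 × 24.28 = 48.6.
Round up to the next whole participant.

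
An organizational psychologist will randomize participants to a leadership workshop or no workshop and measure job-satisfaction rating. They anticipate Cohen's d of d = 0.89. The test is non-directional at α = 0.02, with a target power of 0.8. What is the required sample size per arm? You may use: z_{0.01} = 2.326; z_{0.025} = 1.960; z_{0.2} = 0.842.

For two independent groups with equal n: n = 2·((z_{α/2} + z_β) / d)².
z_{α/2} + z_β = 2.326 + 0.842 = 3.168.
n = 2 × (3.168 / 0.89)² = 2 × 3.560² = 2 × 12.67 = 25.3.
Round up to the next whole participant.

n = 26 per group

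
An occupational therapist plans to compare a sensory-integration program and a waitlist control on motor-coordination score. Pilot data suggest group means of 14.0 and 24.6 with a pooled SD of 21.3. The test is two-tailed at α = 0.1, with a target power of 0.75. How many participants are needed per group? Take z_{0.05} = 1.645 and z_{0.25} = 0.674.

Cohen's d = |M₁ − M₂| / SD_pooled = |14.0 − 24.6| / 21.3 = 10.6 / 21.3 = 0.498.
For two independent groups with equal n: n = 2·((z_{α/2} + z_β) / d)².
z_{α/2} + z_β = 1.645 + 0.674 = 2.319.
n = 2 × (2.319 / 0.498)² = 2 × 4.657² = 2 × 21.68 = 43.4.
Round up to the next whole participant.

n = 44 per group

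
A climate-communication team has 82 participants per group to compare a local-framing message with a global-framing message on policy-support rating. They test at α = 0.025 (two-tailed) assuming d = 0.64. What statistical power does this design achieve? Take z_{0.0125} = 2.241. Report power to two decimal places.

power ≈ 0.97

For two equal groups, power = Φ(d·√(n/2) − z_{α/2}).
d·√(n/2) = 0.64 × √(82/2) = 0.64 × 6.403 = 4.098.
z_β = 4.098 − 2.241 = 1.857.
Power = Φ(1.857) = 0.968.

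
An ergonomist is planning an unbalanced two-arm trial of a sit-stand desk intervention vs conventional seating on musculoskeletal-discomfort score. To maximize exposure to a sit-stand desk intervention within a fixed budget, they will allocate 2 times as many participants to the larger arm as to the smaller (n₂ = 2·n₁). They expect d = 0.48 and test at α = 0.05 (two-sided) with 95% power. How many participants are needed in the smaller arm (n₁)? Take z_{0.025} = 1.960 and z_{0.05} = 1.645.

With allocation ratio k = n₂/n₁ = 2, Var(x̄₁−x̄₂) = σ²(1/n₁ + 1/(k·n₁)) = σ²·(k+1)/(k·n₁).
So n₁ = (1 + 1/k)·((z_{α/2} + z_β)/d)² = 1.500 × (3.605/0.48)².
n₁ = 1.500 × 56.41 = 84.6.
Round up: n₁ = 85, giving n₂ = 2 × 85 = 170.

n₁ = 85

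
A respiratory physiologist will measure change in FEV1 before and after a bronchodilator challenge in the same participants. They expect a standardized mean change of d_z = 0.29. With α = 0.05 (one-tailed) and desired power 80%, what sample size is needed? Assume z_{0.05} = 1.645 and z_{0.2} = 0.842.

For a paired (one-sample on differences) test: n = ((z_{α} + z_β) / d)².
z_{α} + z_β = 1.645 + 0.842 = 2.487.
n = (2.487 / 0.29)² = 8.576² = 73.55.
Round up.

n = 74 pairs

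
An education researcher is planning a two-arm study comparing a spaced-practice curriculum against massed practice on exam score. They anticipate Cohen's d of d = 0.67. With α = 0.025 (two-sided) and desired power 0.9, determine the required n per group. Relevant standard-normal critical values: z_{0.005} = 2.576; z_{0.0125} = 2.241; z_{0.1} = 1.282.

For two independent groups with equal n: n = 2·((z_{α/2} + z_β) / d)².
z_{α/2} + z_β = 2.241 + 1.282 = 3.523.
n = 2 × (3.523 / 0.67)² = 2 × 5.258² = 2 × 27.65 = 55.3.
Round up to the next whole participant.

n = 56 per group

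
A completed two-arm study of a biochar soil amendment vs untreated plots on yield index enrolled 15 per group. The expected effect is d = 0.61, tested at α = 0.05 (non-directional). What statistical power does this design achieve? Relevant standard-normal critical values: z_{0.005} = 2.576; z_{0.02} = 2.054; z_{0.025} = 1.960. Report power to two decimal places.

power ≈ 0.39

For two equal groups, power = Φ(d·√(n/2) − z_{α/2}).
d·√(n/2) = 0.61 × √(15/2) = 0.61 × 2.739 = 1.671.
z_β = 1.671 − 1.960 = -0.289.
Power = Φ(-0.289) = 0.386.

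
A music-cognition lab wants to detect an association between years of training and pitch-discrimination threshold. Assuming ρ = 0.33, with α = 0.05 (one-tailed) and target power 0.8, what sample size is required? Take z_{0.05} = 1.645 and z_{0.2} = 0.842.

n = 56

Fisher's z: C = ½·ln((1+r)/(1−r)) = ½·ln(1.9851) = 0.3428.
n = ((z_{α} + z_β)/C)² + 3.
(1.645 + 0.842) / 0.3428 = 2.487 / 0.3428 = 7.255.
n = 7.255² + 3 = 52.63 + 3 = 55.6.
Round up.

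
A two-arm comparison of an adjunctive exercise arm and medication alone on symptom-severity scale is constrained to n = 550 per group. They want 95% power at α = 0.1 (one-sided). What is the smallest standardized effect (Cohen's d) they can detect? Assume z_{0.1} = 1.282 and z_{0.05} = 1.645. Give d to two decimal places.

d_min ≈ 0.18

For two independent groups of n = 550 each: d_min = (z_{α} + z_β)·√(2/n).
z-sum = 1.282 + 1.645 = 2.927.
d_min = 2.927 × √(2/550) = 2.927 × 0.0603 = 0.177.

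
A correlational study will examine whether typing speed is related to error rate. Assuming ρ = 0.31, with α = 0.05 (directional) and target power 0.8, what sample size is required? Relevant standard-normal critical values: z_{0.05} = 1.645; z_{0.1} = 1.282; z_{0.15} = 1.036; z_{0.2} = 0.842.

Fisher's z: C = ½·ln((1+r)/(1−r)) = ½·ln(1.8986) = 0.3205.
n = ((z_{α} + z_β)/C)² + 3.
(1.645 + 0.842) / 0.3205 = 2.487 / 0.3205 = 7.760.
n = 7.760² + 3 = 60.21 + 3 = 63.2.
Round up.

n = 64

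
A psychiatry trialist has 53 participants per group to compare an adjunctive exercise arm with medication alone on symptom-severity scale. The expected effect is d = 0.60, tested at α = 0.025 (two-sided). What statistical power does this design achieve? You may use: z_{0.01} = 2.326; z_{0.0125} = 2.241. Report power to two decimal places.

For two equal groups, power = Φ(d·√(n/2) − z_{α/2}).
d·√(n/2) = 0.60 × √(53/2) = 0.60 × 5.148 = 3.089.
z_β = 3.089 − 2.241 = 0.848.
Power = Φ(0.848) = 0.802.

power ≈ 0.80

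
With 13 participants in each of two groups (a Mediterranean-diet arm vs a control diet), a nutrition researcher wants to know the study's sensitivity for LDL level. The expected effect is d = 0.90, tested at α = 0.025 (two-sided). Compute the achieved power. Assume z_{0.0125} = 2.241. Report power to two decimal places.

For two equal groups, power = Φ(d·√(n/2) − z_{α/2}).
d·√(n/2) = 0.90 × √(13/2) = 0.90 × 2.550 = 2.295.
z_β = 2.295 − 2.241 = 0.054.
Power = Φ(0.054) = 0.521.

power ≈ 0.52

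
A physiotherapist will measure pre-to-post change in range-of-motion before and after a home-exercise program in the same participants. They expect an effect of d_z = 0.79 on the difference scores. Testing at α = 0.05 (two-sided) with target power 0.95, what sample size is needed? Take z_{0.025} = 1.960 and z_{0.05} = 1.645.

n = 21 pairs

For a paired (one-sample on differences) test: n = ((z_{α/2} + z_β) / d)².
z_{α/2} + z_β = 1.960 + 1.645 = 3.605.
n = (3.605 / 0.79)² = 4.563² = 20.82.
Round up.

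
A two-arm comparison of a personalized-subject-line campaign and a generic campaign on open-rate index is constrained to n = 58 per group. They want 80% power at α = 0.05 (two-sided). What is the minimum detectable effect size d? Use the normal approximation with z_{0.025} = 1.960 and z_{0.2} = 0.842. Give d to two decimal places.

For two independent groups of n = 58 each: d_min = (z_{α/2} + z_β)·√(2/n).
z-sum = 1.960 + 0.842 = 2.802.
d_min = 2.802 × √(2/58) = 2.802 × 0.1857 = 0.520.

d_min ≈ 0.52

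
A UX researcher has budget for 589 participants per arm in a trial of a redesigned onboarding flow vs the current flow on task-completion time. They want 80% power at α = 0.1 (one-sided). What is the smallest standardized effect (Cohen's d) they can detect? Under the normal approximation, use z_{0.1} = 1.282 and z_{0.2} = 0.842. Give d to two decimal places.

For two independent groups of n = 589 each: d_min = (z_{α} + z_β)·√(2/n).
z-sum = 1.282 + 0.842 = 2.124.
d_min = 2.124 × √(2/589) = 2.124 × 0.0583 = 0.124.

d_min ≈ 0.12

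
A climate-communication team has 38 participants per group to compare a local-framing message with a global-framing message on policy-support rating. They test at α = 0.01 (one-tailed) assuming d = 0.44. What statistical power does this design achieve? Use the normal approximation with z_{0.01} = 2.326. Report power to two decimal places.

power ≈ 0.34

For two equal groups, power = Φ(d·√(n/2) − z_{α}).
d·√(n/2) = 0.44 × √(38/2) = 0.44 × 4.359 = 1.918.
z_β = 1.918 − 2.326 = -0.408.
Power = Φ(-0.408) = 0.342.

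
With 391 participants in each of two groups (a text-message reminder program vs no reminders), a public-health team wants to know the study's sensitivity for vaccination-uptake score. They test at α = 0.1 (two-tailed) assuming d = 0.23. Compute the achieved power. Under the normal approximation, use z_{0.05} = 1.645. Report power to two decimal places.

For two equal groups, power = Φ(d·√(n/2) − z_{α/2}).
d·√(n/2) = 0.23 × √(391/2) = 0.23 × 13.982 = 3.216.
z_β = 3.216 − 1.645 = 1.571.
Power = Φ(1.571) = 0.942.

power ≈ 0.94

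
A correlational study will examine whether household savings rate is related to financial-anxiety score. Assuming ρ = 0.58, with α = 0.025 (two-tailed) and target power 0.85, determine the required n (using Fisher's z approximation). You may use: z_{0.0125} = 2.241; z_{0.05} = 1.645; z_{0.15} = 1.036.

n = 28

Fisher's z: C = ½·ln((1+r)/(1−r)) = ½·ln(3.7619) = 0.6625.
n = ((z_{α/2} + z_β)/C)² + 3.
(2.241 + 1.036) / 0.6625 = 3.277 / 0.6625 = 4.946.
n = 4.946² + 3 = 24.47 + 3 = 27.5.
Round up.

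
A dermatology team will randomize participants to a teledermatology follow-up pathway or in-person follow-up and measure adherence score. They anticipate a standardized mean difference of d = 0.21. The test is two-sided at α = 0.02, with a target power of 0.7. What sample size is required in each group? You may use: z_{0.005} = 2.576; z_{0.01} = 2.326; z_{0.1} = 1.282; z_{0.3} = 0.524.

For two independent groups with equal n: n = 2·((z_{α/2} + z_β) / d)².
z_{α/2} + z_β = 2.326 + 0.524 = 2.850.
n = 2 × (2.850 / 0.21)² = 2 × 13.571² = 2 × 184.18 = 368.4.
Round up to the next whole participant.

n = 369 per group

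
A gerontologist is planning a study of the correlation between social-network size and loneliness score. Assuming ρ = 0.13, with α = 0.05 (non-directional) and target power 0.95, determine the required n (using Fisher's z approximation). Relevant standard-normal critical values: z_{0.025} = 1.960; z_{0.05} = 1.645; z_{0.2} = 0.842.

Fisher's z: C = ½·ln((1+r)/(1−r)) = ½·ln(1.2989) = 0.1307.
n = ((z_{α/2} + z_β)/C)² + 3.
(1.960 + 1.645) / 0.1307 = 3.605 / 0.1307 = 27.582.
n = 27.582² + 3 = 760.78 + 3 = 763.8.
Round up.

n = 764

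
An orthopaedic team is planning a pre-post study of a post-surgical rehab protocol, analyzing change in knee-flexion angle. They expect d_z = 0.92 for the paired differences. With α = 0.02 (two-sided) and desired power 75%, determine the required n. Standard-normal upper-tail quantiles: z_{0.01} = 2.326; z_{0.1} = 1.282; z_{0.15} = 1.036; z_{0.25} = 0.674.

n = 11 pairs

For a paired (one-sample on differences) test: n = ((z_{α/2} + z_β) / d)².
z_{α/2} + z_β = 2.326 + 0.674 = 3.000.
n = (3.000 / 0.92)² = 3.261² = 10.63.
Round up.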